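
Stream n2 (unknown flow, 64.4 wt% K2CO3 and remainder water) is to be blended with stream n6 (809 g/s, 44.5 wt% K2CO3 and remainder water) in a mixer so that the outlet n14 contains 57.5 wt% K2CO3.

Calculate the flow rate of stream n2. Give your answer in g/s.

Let n2 be the unknown flow. Total out = 809 + n2.
K2CO3 balance: 360 + 0.644·n2 = 0.575·(809 + n2)
(0.644 − 0.575)·n2 = 0.575×809 − 360 = 105.17
n2 = 105.17 / 0.069 = 1524.2 g/s

1524 g/s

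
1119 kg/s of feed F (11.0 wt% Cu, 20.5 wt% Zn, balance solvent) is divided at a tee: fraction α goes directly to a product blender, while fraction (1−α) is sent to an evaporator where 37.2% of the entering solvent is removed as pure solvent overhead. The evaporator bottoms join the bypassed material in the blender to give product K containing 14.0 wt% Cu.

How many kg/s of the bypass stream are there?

178 kg/s

All 1119×0.110 = 123.09 kg/s of Cu reaches K, so K = 123.09/0.140 = 879.21 kg/s and vapour = 239.79 kg/s.
The evaporator receives (1−α)·1119 of feed at 0.685 solvent and removes 0.372 of that solvent:
0.372×0.685×(1−α)×1119 = 239.79
(1−α) = 239.79/285.14 = 0.8409;  α = 0.1591.
Bypass flow = 0.1591×1119 = 178 kg/s.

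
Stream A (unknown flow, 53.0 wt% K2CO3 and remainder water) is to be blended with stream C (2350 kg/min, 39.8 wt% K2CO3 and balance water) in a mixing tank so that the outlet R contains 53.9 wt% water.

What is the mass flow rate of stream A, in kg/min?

Let A be the unknown flow. Total out = 2350 + A.
water balance: 1414.7 + 0.470·A = 0.539·(2350 + A)
(0.470 − 0.539)·A = 0.539×2350 − 1414.7 = -148.05
A = -148.05 / -0.069 = 2145.7 kg/min

2146 kg/min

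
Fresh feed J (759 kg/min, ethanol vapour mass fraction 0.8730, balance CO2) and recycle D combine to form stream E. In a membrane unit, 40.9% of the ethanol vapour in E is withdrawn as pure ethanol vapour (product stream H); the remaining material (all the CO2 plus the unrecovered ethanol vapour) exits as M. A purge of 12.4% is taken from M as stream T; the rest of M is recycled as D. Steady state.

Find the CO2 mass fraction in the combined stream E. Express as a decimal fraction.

0.3614

CO2 enters only via J and leaves only via the purge: 759×0.127 = 0.124×(CO2 in M), and the membrane unit passes all CO2, so CO2 in E = CO2 in M = 777.36 kg/min.
ethanol vapour in E: m_A = 759×0.873 + (1−0.124)·(1−0.409)·m_A, so m_A = 662.61/0.4823 = 1373.9 kg/min.
E = 1373.9 + 777.36 = 2151.3 kg/min.
CO2 fraction in E = 777.36/2151.3 = 0.3614.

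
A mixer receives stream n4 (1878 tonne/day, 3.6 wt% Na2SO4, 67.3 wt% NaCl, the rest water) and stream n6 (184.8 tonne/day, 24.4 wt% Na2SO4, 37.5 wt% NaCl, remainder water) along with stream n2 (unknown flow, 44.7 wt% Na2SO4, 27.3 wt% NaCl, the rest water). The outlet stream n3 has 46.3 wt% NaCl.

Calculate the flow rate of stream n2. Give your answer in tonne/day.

1990 tonne/day

Let n2 be the unknown flow. Total out = 2062.8 + n2.
NaCl balance: 1333.2 + 0.273·n2 = 0.463·(2062.8 + n2)
(0.273 − 0.463)·n2 = 0.463×2062.8 − 1333.2 = -378.12
n2 = -378.12 / -0.190 = 1990.1 tonne/day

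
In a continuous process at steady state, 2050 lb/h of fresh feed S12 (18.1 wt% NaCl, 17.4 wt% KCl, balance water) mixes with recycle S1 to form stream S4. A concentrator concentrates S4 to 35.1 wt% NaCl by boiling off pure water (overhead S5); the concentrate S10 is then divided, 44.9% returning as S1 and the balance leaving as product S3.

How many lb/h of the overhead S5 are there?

992.9 lb/h

Overall NaCl balance (none leaves overhead): NaCl in fresh feed = NaCl in product, i.e. 2050×0.181 = (1−0.449)·S10·0.351.
S10 = 371.05/(0.351×0.551) = 1918.6 lb/h.
Recycle S1 = 0.449×1918.6 = 861.43 lb/h.
Combined feed S4 = 2050 + 861.43 = 2911.4 lb/h.
Overhead S5 = S4 − S10 = 2911.4 − 1918.6 = 992.88 lb/h.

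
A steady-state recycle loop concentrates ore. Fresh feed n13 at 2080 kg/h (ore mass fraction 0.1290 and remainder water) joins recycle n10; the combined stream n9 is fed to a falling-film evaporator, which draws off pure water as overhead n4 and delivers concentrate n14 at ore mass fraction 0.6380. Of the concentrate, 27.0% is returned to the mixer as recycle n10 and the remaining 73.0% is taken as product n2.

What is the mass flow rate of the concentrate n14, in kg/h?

576.1 kg/h

Overall ore balance (none leaves overhead): ore in fresh feed = ore in product, i.e. 2080×0.129 = (1−0.270)·n14·0.638.
n14 = 268.32/(0.638×0.730) = 576.12 kg/h.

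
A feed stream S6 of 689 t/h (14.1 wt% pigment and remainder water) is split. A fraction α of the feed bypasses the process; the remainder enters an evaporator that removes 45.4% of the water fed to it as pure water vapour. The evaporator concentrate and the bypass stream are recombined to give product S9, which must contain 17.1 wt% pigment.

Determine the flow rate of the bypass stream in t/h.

All 689×0.141 = 97.149 t/h of pigment reaches S9, so S9 = 97.149/0.171 = 568.12 t/h and vapour = 120.88 t/h.
The evaporator receives (1−α)·689 of feed at 0.859 water and removes 0.454 of that water:
0.454×0.859×(1−α)×689 = 120.88
(1−α) = 120.88/268.7 = 0.4499;  α = 0.5501.
Bypass flow = 0.5501×689 = 379.05 t/h.

379 t/h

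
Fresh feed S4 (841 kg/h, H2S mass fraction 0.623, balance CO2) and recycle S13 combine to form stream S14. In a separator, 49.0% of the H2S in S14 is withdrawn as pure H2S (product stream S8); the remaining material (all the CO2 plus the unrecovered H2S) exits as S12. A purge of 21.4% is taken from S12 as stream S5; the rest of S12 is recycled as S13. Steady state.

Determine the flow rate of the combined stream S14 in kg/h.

2356 kg/h

CO2 enters only via S4 and leaves only via the purge: 841×0.377 = 0.214×(CO2 in S12), and the separator passes all CO2, so CO2 in S14 = CO2 in S12 = 1481.6 kg/h.
H2S in S14: m_A = 841×0.623 + (1−0.214)·(1−0.490)·m_A, so m_A = 523.94/0.5991 = 874.49 kg/h.
S14 = 874.49 + 1481.6 = 2356.1 kg/h.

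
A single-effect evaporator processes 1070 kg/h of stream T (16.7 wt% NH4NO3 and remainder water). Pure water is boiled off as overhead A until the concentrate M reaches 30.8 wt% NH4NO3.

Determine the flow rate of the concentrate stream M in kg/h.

NH4NO3 is conserved: 1070×0.167 = 178.69 kg/h all reports to the concentrate.
Concentrate = 178.69/(target fraction) = 580.16 kg/h.

580.2 kg/h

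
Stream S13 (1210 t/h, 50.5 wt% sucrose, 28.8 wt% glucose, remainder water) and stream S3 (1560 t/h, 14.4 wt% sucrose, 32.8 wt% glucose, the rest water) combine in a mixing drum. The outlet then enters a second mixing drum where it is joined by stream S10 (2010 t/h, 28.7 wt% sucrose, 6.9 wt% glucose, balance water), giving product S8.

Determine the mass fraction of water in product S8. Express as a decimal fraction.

Overall, product flow = 4780 t/h.
water in = 1210×0.207 + 1560×0.528 + 2010×0.644 = 2368.6 t/h.
water fraction in S8 = 0.4955.

0.4955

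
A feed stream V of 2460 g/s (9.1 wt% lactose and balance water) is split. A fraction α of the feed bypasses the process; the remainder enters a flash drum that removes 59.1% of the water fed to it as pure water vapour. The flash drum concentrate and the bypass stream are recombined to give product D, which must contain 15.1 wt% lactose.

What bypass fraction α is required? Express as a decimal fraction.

All 2460×0.091 = 223.86 g/s of lactose reaches D, so D = 223.86/0.151 = 1482.5 g/s and vapour = 977.48 g/s.
The evaporator receives (1−α)·2460 of feed at 0.909 water and removes 0.591 of that water:
0.591×0.909×(1−α)×2460 = 977.48
(1−α) = 977.48/1321.6 = 0.7396;  α = 0.2604.

0.260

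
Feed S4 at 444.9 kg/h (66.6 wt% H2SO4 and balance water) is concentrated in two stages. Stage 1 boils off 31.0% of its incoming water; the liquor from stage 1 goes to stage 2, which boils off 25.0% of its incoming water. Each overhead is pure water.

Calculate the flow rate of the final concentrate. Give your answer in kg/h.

water in feed = 444.9×0.334 = 148.6 kg/h.
After stage 1: water left = (1−0.310)×148.6 = 102.53; stream total = 398.84 kg/h.
After stage 2: water left = (1−0.250)×102.53 = 76.899; final concentrate = 373.2 kg/h.

373.2 kg/h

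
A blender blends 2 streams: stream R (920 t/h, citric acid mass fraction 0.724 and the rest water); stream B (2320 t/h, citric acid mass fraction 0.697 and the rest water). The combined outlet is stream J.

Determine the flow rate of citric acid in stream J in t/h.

citric acid out = citric acid in = 920×0.724 + 2320×0.697 = 2283.1 t/h.

2283 t/h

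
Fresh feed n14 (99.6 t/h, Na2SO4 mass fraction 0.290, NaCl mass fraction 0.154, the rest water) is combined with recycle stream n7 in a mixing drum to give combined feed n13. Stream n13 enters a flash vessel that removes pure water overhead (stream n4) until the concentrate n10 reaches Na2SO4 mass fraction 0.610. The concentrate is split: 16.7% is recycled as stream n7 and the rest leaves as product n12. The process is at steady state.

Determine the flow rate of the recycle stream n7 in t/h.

9.493 t/h

Overall Na2SO4 balance (none leaves overhead): Na2SO4 in fresh feed = Na2SO4 in product, i.e. 99.6×0.290 = (1−0.167)·n10·0.610.
n10 = 28.884/(0.610×0.833) = 56.844 t/h.
Recycle n7 = 0.167×56.844 = 9.4929 t/h.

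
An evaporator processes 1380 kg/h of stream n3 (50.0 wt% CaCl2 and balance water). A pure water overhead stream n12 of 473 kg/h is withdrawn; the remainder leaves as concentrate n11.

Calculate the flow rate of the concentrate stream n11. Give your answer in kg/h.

907 kg/h

Concentrate = 1380 − 473 = 907 kg/h.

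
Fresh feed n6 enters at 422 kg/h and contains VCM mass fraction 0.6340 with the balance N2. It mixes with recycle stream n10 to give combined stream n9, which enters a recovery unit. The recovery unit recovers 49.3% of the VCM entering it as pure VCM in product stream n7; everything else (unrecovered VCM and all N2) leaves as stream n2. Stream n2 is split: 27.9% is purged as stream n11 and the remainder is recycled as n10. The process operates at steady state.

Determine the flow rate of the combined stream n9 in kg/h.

N2 enters only via n6 and leaves only via the purge: 422×0.366 = 0.279×(N2 in n2), and the recovery unit passes all N2, so N2 in n9 = N2 in n2 = 553.59 kg/h.
VCM in n9: m_A = 422×0.634 + (1−0.279)·(1−0.493)·m_A, so m_A = 267.55/0.6345 = 421.7 kg/h.
n9 = 421.7 + 553.59 = 975.29 kg/h.

975.3 kg/h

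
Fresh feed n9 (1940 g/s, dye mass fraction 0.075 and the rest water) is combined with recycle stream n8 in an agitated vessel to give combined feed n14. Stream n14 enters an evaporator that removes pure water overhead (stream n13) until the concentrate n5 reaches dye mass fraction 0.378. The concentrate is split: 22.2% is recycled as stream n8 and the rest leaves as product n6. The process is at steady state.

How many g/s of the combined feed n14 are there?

2050 g/s

Overall dye balance (none leaves overhead): dye in fresh feed = dye in product, i.e. 1940×0.075 = (1−0.222)·n5·0.378.
n5 = 145.5/(0.378×0.778) = 494.76 g/s.
Recycle n8 = 0.222×494.76 = 109.84 g/s.
Combined feed n14 = 1940 + 109.84 = 2049.8 g/s.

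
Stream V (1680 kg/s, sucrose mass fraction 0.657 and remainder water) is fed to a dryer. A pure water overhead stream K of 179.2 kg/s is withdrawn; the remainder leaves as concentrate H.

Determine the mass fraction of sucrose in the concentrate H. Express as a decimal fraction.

sucrose is not removed: 1680×0.657 = 1103.8 kg/s of sucrose enters H.
Concentrate = 1680 − 179.2 = 1500.8 kg/s.
Mass fraction = 1103.8/1500.8 = 0.735.

0.735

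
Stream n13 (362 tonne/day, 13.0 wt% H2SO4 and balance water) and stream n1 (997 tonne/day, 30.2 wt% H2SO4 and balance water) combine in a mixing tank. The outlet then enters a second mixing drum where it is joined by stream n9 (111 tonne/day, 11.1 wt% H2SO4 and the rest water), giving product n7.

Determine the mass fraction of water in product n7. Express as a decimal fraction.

Overall, product flow = 1470 tonne/day.
water in = 362×0.870 + 997×0.698 + 111×0.889 = 1109.5 tonne/day.
water fraction in n7 = 0.755.

0.755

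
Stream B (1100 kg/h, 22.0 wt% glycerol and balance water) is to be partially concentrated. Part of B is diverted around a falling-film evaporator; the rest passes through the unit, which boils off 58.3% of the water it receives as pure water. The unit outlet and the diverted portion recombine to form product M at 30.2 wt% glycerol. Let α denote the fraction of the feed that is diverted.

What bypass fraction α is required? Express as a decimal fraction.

All 1100×0.220 = 242 kg/h of glycerol reaches M, so M = 242/0.302 = 801.32 kg/h and vapour = 298.68 kg/h.
The evaporator receives (1−α)·1100 of feed at 0.780 water and removes 0.583 of that water:
0.583×0.780×(1−α)×1100 = 298.68
(1−α) = 298.68/500.21 = 0.5971;  α = 0.4029.

0.403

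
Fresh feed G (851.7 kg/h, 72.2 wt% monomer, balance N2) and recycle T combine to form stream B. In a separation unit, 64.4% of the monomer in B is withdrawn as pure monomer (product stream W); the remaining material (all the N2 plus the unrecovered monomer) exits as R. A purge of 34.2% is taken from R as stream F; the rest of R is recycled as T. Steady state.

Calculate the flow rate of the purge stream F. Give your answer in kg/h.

N2 enters only via G and leaves only via the purge: 851.7×0.278 = 0.342×(N2 in R), and the separation unit passes all N2, so N2 in B = N2 in R = 692.32 kg/h.
monomer in B: m_A = 851.7×0.722 + (1−0.342)·(1−0.644)·m_A, so m_A = 614.93/0.7658 = 803.04 kg/h.
R = (1−0.644)×803.04 + 692.32 = 978.2 kg/h.
Purge F = 0.342×978.2 = 334.54 kg/h.

334.5 kg/h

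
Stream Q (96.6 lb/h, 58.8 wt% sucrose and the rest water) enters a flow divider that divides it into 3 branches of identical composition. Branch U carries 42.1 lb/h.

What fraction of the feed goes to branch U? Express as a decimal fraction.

Fraction to U = 42.1/96.6 = 0.4358.

0.436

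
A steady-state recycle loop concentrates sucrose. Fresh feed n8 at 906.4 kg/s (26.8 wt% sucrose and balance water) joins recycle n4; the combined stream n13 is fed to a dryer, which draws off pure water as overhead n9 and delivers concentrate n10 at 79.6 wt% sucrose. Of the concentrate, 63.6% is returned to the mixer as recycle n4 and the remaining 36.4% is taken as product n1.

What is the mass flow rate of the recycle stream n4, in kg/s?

533.2 kg/s

Overall sucrose balance (none leaves overhead): sucrose in fresh feed = sucrose in product, i.e. 906.4×0.268 = (1−0.636)·n10·0.796.
n10 = 242.92/(0.796×0.364) = 838.38 kg/s.
Recycle n4 = 0.636×838.38 = 533.21 kg/s.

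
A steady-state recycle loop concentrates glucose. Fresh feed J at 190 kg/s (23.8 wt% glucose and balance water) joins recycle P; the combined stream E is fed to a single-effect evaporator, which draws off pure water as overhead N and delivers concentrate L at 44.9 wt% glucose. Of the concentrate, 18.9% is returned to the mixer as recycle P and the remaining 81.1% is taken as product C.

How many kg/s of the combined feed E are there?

Overall glucose balance (none leaves overhead): glucose in fresh feed = glucose in product, i.e. 190×0.238 = (1−0.189)·L·0.449.
L = 45.22/(0.449×0.811) = 124.18 kg/s.
Recycle P = 0.189×124.18 = 23.471 kg/s.
Combined feed E = 190 + 23.471 = 213.47 kg/s.

213.5 kg/s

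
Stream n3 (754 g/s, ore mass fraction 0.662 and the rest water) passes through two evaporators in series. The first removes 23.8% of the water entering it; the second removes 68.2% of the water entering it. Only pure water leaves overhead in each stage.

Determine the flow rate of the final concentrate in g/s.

water in feed = 754×0.338 = 254.85 g/s.
After stage 1: water left = (1−0.238)×254.85 = 194.2; stream total = 693.35 g/s.
After stage 2: water left = (1−0.682)×194.2 = 61.755; final concentrate = 560.9 g/s.

560.9 g/s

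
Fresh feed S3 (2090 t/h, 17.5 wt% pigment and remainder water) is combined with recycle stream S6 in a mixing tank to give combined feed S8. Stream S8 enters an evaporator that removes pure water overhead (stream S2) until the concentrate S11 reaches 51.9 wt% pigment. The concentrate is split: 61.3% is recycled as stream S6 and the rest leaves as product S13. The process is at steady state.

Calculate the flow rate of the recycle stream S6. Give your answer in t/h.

1116 t/h

Overall pigment balance (none leaves overhead): pigment in fresh feed = pigment in product, i.e. 2090×0.175 = (1−0.613)·S11·0.519.
S11 = 365.75/(0.519×0.387) = 1821 t/h.
Recycle S6 = 0.613×1821 = 1116.3 t/h.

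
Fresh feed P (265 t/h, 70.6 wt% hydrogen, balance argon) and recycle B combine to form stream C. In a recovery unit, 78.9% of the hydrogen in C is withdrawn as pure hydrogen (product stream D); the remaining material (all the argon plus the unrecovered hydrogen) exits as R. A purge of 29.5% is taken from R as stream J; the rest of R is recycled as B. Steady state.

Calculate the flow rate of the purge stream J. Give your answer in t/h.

91.59 t/h

argon enters only via P and leaves only via the purge: 265×0.294 = 0.295×(argon in R), and the recovery unit passes all argon, so argon in C = argon in R = 264.1 t/h.
hydrogen in C: m_A = 265×0.706 + (1−0.295)·(1−0.789)·m_A, so m_A = 187.09/0.8512 = 219.78 t/h.
R = (1−0.789)×219.78 + 264.1 = 310.48 t/h.
Purge J = 0.295×310.48 = 91.59 t/h.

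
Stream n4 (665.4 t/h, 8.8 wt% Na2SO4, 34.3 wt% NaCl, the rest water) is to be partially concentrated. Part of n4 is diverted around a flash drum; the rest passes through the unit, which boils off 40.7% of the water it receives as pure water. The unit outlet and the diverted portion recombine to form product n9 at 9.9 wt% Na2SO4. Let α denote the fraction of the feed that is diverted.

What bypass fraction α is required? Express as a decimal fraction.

0.520

All 665.4×0.088 = 58.555 t/h of Na2SO4 reaches n9, so n9 = 58.555/0.099 = 591.47 t/h and vapour = 73.933 t/h.
The evaporator receives (1−α)·665.4 of feed at 0.569 water and removes 0.407 of that water:
0.407×0.569×(1−α)×665.4 = 73.933
(1−α) = 73.933/154.1 = 0.4798;  α = 0.5202.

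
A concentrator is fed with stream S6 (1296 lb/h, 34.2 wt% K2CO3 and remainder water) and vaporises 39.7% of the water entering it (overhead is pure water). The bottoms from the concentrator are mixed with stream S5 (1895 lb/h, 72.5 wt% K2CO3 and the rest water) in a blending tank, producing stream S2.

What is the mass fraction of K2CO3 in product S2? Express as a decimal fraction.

0.637

Vapour removed = 0.397×0.658×1296 = 338.55 lb/h; concentrate = 957.45 lb/h.
K2CO3 reaching the mixer = 443.23 (from concentrate) + 1895×0.725 = 1817.1 lb/h.
Product flow = 957.45 + 1895 = 2852.5 lb/h; K2CO3 fraction = 0.637.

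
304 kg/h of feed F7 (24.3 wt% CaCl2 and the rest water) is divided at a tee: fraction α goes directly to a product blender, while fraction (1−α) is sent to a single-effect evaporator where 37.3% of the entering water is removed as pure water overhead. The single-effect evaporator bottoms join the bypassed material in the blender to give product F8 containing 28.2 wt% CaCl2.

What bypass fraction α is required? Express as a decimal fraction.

All 304×0.243 = 73.872 kg/h of CaCl2 reaches F8, so F8 = 73.872/0.282 = 261.96 kg/h and vapour = 42.043 kg/h.
The evaporator receives (1−α)·304 of feed at 0.757 water and removes 0.373 of that water:
0.373×0.757×(1−α)×304 = 42.043
(1−α) = 42.043/85.838 = 0.4898;  α = 0.5102.

0.510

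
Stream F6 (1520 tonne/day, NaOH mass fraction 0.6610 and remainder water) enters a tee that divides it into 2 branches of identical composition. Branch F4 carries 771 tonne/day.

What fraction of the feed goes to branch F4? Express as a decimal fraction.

Fraction to F4 = 771/1520 = 0.5072.

0.507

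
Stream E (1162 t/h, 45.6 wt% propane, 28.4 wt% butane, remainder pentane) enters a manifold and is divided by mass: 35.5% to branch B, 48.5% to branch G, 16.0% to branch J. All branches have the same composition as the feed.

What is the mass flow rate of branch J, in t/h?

185.9 t/h

Branch J flow = 0.160×1162 = 185.92 t/h.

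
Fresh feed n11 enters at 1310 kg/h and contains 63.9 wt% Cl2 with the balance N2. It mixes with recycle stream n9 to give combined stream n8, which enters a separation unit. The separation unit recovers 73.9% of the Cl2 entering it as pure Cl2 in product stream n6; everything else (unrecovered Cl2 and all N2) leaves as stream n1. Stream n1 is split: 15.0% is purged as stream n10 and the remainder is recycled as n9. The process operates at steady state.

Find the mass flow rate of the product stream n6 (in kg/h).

795 kg/h

Cl2 in n8: m_A = 1310×0.639 + (1−0.150)·(1−0.739)·m_A, so m_A = 837.09/0.7782 = 1075.7 kg/h.
Product n6 = 0.739×1075.7 = 794.97 kg/h.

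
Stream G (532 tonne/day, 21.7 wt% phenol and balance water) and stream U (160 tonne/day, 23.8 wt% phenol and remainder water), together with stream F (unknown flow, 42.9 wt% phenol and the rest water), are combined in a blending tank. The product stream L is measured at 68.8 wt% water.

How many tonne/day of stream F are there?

533.2 tonne/day

Let F be the unknown flow. Total out = 692 + F.
water balance: 538.48 + 0.571·F = 0.688·(692 + F)
(0.571 − 0.688)·F = 0.688×692 − 538.48 = -62.38
F = -62.38 / -0.117 = 533.16 tonne/day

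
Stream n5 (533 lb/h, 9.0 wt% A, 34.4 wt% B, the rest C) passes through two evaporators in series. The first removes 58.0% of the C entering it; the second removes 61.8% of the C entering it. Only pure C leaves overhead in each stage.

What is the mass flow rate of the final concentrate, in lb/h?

C in feed = 533×0.566 = 301.68 lb/h.
After stage 1: C left = (1−0.580)×301.68 = 126.7; stream total = 358.03 lb/h.
After stage 2: C left = (1−0.618)×126.7 = 48.401; final concentrate = 279.72 lb/h.

279.7 lb/h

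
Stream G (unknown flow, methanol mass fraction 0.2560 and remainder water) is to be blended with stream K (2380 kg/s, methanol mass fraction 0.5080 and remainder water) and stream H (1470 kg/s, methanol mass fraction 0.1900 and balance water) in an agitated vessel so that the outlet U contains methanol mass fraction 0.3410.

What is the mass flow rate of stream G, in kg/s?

Let G be the unknown flow. Total out = 3850 + G.
methanol balance: 1488.3 + 0.256·G = 0.341·(3850 + G)
(0.256 − 0.341)·G = 0.341×3850 − 1488.3 = -175.49
G = -175.49 / -0.085 = 2064.6 kg/s

2065 kg/s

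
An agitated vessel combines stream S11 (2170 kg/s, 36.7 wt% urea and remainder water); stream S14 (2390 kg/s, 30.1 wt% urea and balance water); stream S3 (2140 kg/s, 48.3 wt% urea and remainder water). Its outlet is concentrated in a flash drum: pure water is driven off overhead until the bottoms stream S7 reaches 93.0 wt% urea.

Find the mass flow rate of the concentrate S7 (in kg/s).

urea entering = 2170×0.367 + 2390×0.301 + 2140×0.483 = 2549.4 kg/s.
All urea reports to S7, so S7 = 2549.4/0.930 = 2741.3 kg/s.

2741 kg/s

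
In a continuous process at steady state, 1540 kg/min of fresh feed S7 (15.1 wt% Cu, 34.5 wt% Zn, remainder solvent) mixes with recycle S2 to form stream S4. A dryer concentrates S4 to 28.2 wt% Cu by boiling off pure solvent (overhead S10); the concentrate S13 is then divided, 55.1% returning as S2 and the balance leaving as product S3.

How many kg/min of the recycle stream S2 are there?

1012 kg/min

Overall Cu balance (none leaves overhead): Cu in fresh feed = Cu in product, i.e. 1540×0.151 = (1−0.551)·S13·0.282.
S13 = 232.54/(0.282×0.449) = 1836.5 kg/min.
Recycle S2 = 0.551×1836.5 = 1011.9 kg/min.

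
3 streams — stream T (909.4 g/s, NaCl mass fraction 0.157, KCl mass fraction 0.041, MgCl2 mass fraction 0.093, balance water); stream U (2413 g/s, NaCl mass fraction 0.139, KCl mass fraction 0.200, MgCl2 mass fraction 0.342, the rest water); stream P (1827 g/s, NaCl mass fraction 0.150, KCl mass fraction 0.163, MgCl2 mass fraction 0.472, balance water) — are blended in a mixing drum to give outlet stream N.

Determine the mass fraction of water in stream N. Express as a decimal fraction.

0.351

Total flow out = 909.4 + 2413 + 1827 = 5149.4 g/s.
water in = 909.4×0.709 + 2413×0.319 + 1827×0.215 = 1807.3 g/s.
water mass fraction in N = 1807.3/5149.4 = 0.351.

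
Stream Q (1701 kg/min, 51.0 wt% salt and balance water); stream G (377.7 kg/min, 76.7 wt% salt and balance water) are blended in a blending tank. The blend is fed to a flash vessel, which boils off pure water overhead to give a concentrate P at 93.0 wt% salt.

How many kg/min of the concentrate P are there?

1244 kg/min

salt entering = 1701×0.510 + 377.7×0.767 = 1157.2 kg/min.
All salt reports to P, so P = 1157.2/0.930 = 1244.3 kg/min.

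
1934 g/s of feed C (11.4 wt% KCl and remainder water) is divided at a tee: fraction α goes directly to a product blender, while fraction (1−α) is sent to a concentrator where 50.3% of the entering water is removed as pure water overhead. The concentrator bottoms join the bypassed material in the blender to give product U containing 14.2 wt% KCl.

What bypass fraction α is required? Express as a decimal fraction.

0.558

All 1934×0.114 = 220.48 g/s of KCl reaches U, so U = 220.48/0.142 = 1552.6 g/s and vapour = 381.35 g/s.
The evaporator receives (1−α)·1934 of feed at 0.886 water and removes 0.503 of that water:
0.503×0.886×(1−α)×1934 = 381.35
(1−α) = 381.35/861.9 = 0.4425;  α = 0.5575.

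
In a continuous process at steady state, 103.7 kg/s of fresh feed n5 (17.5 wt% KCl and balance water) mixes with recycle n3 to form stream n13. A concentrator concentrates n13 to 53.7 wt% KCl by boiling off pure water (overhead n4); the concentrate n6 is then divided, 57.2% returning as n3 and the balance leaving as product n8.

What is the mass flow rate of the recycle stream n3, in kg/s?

Overall KCl balance (none leaves overhead): KCl in fresh feed = KCl in product, i.e. 103.7×0.175 = (1−0.572)·n6·0.537.
n6 = 18.148/(0.537×0.428) = 78.958 kg/s.
Recycle n3 = 0.572×78.958 = 45.164 kg/s.

45.16 kg/s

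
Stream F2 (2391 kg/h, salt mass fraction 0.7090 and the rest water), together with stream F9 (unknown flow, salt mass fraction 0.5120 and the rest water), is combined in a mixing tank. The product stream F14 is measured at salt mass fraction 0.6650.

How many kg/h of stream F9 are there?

687.6 kg/h

Let F9 be the unknown flow. Total out = 2391 + F9.
salt balance: 1695.2 + 0.512·F9 = 0.665·(2391 + F9)
(0.512 − 0.665)·F9 = 0.665×2391 − 1695.2 = -105.2
F9 = -105.2 / -0.153 = 687.61 kg/h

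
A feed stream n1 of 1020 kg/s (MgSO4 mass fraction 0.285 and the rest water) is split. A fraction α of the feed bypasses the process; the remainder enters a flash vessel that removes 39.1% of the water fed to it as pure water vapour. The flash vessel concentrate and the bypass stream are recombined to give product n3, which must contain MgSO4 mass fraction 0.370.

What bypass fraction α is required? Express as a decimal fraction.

All 1020×0.285 = 290.7 kg/s of MgSO4 reaches n3, so n3 = 290.7/0.370 = 785.68 kg/s and vapour = 234.32 kg/s.
The evaporator receives (1−α)·1020 of feed at 0.715 water and removes 0.391 of that water:
0.391×0.715×(1−α)×1020 = 234.32
(1−α) = 234.32/285.16 = 0.8217;  α = 0.1783.

0.178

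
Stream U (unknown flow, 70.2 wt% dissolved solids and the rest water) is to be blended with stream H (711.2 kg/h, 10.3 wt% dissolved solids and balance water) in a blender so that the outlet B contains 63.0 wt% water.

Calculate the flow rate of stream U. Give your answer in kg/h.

572 kg/h

Let U be the unknown flow. Total out = 711.2 + U.
water balance: 637.95 + 0.298·U = 0.630·(711.2 + U)
(0.298 − 0.630)·U = 0.630×711.2 − 637.95 = -189.89
U = -189.89 / -0.332 = 571.96 kg/h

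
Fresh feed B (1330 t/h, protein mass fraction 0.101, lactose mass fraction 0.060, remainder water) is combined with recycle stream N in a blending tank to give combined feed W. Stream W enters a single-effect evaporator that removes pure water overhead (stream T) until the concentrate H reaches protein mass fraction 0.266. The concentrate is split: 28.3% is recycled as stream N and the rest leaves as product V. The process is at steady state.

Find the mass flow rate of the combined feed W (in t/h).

1529 t/h

Overall protein balance (none leaves overhead): protein in fresh feed = protein in product, i.e. 1330×0.101 = (1−0.283)·H·0.266.
H = 134.33/(0.266×0.717) = 704.32 t/h.
Recycle N = 0.283×704.32 = 199.32 t/h.
Combined feed W = 1330 + 199.32 = 1529.3 t/h.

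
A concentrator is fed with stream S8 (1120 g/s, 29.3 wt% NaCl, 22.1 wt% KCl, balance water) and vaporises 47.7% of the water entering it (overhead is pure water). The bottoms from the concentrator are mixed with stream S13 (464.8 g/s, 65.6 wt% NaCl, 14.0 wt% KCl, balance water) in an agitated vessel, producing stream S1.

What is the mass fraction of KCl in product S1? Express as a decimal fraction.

0.236

Vapour removed = 0.477×0.486×1120 = 259.64 g/s; concentrate = 860.36 g/s.
KCl reaching the mixer = 247.52 (from concentrate) + 464.8×0.140 = 312.59 g/s.
Product flow = 860.36 + 464.8 = 1325.2 g/s; KCl fraction = 0.236.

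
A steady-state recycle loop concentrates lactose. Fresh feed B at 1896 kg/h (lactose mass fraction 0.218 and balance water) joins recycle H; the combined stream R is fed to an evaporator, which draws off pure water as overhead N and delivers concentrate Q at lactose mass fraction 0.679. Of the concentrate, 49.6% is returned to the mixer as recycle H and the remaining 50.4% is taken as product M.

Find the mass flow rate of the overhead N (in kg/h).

1287 kg/h

Overall lactose balance (none leaves overhead): lactose in fresh feed = lactose in product, i.e. 1896×0.218 = (1−0.496)·Q·0.679.
Q = 413.33/(0.679×0.504) = 1207.8 kg/h.
Recycle H = 0.496×1207.8 = 599.07 kg/h.
Combined feed R = 1896 + 599.07 = 2495.1 kg/h.
Overhead N = R − Q = 2495.1 − 1207.8 = 1287.3 kg/h.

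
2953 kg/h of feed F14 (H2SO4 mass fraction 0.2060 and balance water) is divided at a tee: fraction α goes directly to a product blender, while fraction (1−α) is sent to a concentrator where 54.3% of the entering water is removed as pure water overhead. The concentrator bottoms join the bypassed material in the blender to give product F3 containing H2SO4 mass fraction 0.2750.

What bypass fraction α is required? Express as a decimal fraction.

0.418

All 2953×0.206 = 608.32 kg/h of H2SO4 reaches F3, so F3 = 608.32/0.275 = 2212.1 kg/h and vapour = 740.93 kg/h.
The evaporator receives (1−α)·2953 of feed at 0.794 water and removes 0.543 of that water:
0.543×0.794×(1−α)×2953 = 740.93
(1−α) = 740.93/1273.2 = 0.5820;  α = 0.4180.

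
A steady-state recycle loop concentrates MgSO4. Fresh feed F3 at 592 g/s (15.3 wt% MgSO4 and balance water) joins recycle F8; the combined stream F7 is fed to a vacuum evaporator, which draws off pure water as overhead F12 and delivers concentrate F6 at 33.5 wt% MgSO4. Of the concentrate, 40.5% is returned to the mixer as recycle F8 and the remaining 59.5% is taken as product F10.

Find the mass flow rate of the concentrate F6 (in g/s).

Overall MgSO4 balance (none leaves overhead): MgSO4 in fresh feed = MgSO4 in product, i.e. 592×0.153 = (1−0.405)·F6·0.335.
F6 = 90.576/(0.335×0.595) = 454.41 g/s.

454.4 g/s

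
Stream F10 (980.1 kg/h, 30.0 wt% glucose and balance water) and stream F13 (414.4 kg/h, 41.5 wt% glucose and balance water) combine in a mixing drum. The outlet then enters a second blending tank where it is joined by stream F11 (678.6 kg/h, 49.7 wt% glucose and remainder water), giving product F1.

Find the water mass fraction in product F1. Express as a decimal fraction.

Overall, product flow = 2073.1 kg/h.
water in = 980.1×0.700 + 414.4×0.585 + 678.6×0.503 = 1269.8 kg/h.
water fraction in F1 = 0.613.

0.613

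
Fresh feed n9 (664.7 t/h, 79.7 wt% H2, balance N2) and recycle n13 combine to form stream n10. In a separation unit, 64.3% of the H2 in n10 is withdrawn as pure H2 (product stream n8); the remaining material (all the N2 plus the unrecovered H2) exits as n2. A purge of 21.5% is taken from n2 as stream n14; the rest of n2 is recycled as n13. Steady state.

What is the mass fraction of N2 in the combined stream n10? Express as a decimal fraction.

N2 enters only via n9 and leaves only via the purge: 664.7×0.203 = 0.215×(N2 in n2), and the separation unit passes all N2, so N2 in n10 = N2 in n2 = 627.6 t/h.
H2 in n10: m_A = 664.7×0.797 + (1−0.215)·(1−0.643)·m_A, so m_A = 529.77/0.7198 = 736.04 t/h.
n10 = 736.04 + 627.6 = 1363.6 t/h.
N2 fraction in n10 = 627.6/1363.6 = 0.4602.

0.4602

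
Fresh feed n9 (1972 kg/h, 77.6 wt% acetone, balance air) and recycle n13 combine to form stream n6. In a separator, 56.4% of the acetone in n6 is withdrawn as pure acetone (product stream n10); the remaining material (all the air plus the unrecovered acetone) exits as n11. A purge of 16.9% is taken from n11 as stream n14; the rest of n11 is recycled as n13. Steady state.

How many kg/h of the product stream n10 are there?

acetone in n6: m_A = 1972×0.776 + (1−0.169)·(1−0.564)·m_A, so m_A = 1530.3/0.6377 = 2399.7 kg/h.
Product n10 = 0.564×2399.7 = 1353.4 kg/h.

1353 kg/h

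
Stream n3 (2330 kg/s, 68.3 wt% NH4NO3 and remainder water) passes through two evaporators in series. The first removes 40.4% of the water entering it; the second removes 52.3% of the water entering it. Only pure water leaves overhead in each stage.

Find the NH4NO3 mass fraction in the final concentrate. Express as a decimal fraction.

0.883

water in feed = 2330×0.317 = 738.61 kg/s.
After stage 1: water left = (1−0.404)×738.61 = 440.21; stream total = 2031.6 kg/s.
After stage 2: water left = (1−0.523)×440.21 = 209.98; final concentrate = 1801.4 kg/s.
NH4NO3 fraction = 1591.4/1801.4 = 0.883.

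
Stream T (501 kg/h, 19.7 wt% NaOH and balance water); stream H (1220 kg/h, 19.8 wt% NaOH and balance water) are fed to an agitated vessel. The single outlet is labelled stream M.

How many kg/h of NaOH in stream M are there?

340.3 kg/h

NaOH out = NaOH in = 501×0.197 + 1220×0.198 = 340.26 kg/h.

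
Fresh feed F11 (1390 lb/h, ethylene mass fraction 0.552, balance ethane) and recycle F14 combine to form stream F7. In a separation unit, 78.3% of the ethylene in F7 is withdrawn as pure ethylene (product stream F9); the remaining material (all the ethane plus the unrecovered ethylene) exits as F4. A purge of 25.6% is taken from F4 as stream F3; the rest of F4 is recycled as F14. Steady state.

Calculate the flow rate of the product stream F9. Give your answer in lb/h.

716.4 lb/h

ethylene in F7: m_A = 1390×0.552 + (1−0.256)·(1−0.783)·m_A, so m_A = 767.28/0.8386 = 915.01 lb/h.
Product F9 = 0.783×915.01 = 716.45 lb/h.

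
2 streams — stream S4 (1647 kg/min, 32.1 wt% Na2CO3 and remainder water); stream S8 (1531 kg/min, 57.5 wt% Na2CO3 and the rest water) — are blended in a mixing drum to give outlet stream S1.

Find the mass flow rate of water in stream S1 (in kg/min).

1769 kg/min

water out = water in = 1647×0.679 + 1531×0.425 = 1769 kg/min.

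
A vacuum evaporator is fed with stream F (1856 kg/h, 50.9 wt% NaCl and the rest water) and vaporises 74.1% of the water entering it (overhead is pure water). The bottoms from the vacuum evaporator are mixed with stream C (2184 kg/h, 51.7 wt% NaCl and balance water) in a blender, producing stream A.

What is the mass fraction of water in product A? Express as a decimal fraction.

0.384

Vapour removed = 0.741×0.491×1856 = 675.27 kg/h; concentrate = 1180.7 kg/h.
water reaching the mixer = 236.03 (from concentrate) + 2184×0.483 = 1290.9 kg/h.
Product flow = 1180.7 + 2184 = 3364.7 kg/h; water fraction = 0.384.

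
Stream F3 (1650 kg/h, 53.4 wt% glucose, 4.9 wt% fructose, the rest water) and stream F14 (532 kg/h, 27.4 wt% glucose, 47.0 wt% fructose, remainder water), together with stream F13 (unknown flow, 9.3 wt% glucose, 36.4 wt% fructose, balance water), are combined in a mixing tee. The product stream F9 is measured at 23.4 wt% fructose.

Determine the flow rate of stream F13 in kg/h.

Let F13 be the unknown flow. Total out = 2182 + F13.
fructose balance: 330.89 + 0.364·F13 = 0.234·(2182 + F13)
(0.364 − 0.234)·F13 = 0.234×2182 − 330.89 = 179.7
F13 = 179.7 / 0.130 = 1382.3 kg/h

1382 kg/h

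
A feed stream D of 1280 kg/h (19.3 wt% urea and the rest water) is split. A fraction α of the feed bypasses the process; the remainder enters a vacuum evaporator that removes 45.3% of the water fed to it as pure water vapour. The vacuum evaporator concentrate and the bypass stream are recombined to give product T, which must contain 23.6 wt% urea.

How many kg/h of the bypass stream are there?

642 kg/h

All 1280×0.193 = 247.04 kg/h of urea reaches T, so T = 247.04/0.236 = 1046.8 kg/h and vapour = 233.22 kg/h.
The evaporator receives (1−α)·1280 of feed at 0.807 water and removes 0.453 of that water:
0.453×0.807×(1−α)×1280 = 233.22
(1−α) = 233.22/467.93 = 0.4984;  α = 0.5016.
Bypass flow = 0.5016×1280 = 642.04 kg/h.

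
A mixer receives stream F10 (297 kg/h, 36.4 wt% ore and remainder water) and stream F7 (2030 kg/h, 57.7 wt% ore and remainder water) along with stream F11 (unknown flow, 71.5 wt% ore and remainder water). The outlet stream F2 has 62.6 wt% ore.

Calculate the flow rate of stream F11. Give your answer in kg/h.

Let F11 be the unknown flow. Total out = 2327 + F11.
ore balance: 1279.4 + 0.715·F11 = 0.626·(2327 + F11)
(0.715 − 0.626)·F11 = 0.626×2327 − 1279.4 = 177.28
F11 = 177.28 / 0.089 = 1992 kg/h

1992 kg/h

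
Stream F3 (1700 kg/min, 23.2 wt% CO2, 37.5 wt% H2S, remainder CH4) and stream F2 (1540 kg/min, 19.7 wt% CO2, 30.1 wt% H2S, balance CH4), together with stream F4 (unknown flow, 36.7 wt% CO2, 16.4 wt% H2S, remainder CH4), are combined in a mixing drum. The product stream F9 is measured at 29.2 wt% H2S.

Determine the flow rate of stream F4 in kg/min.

Let F4 be the unknown flow. Total out = 3240 + F4.
H2S balance: 1101 + 0.164·F4 = 0.292·(3240 + F4)
(0.164 − 0.292)·F4 = 0.292×3240 − 1101 = -154.96
F4 = -154.96 / -0.128 = 1210.6 kg/min

1211 kg/min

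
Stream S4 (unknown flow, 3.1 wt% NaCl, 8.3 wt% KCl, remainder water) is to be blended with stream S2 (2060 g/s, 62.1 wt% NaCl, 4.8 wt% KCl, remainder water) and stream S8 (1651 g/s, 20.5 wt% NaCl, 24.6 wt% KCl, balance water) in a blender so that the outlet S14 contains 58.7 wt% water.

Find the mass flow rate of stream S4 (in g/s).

Let S4 be the unknown flow. Total out = 3711 + S4.
water balance: 1588.3 + 0.886·S4 = 0.587·(3711 + S4)
(0.886 − 0.587)·S4 = 0.587×3711 − 1588.3 = 590.1
S4 = 590.1 / 0.299 = 1973.6 g/s

1974 g/s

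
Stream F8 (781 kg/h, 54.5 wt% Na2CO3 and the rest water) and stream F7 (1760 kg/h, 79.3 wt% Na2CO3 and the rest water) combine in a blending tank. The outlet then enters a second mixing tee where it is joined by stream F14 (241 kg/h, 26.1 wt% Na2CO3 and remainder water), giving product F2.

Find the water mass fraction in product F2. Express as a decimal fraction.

Overall, product flow = 2782 kg/h.
water in = 781×0.455 + 1760×0.207 + 241×0.739 = 897.77 kg/h.
water fraction in F2 = 0.323.

0.323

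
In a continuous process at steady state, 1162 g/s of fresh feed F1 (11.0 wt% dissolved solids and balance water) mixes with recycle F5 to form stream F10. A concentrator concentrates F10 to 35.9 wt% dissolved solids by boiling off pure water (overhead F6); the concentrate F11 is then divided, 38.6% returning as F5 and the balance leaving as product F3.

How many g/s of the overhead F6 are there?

806 g/s

Overall dissolved solids balance (none leaves overhead): dissolved solids in fresh feed = dissolved solids in product, i.e. 1162×0.110 = (1−0.386)·F11·0.359.
F11 = 127.82/(0.359×0.614) = 579.88 g/s.
Recycle F5 = 0.386×579.88 = 223.83 g/s.
Combined feed F10 = 1162 + 223.83 = 1385.8 g/s.
Overhead F6 = F10 − F11 = 1385.8 − 579.88 = 805.96 g/s.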